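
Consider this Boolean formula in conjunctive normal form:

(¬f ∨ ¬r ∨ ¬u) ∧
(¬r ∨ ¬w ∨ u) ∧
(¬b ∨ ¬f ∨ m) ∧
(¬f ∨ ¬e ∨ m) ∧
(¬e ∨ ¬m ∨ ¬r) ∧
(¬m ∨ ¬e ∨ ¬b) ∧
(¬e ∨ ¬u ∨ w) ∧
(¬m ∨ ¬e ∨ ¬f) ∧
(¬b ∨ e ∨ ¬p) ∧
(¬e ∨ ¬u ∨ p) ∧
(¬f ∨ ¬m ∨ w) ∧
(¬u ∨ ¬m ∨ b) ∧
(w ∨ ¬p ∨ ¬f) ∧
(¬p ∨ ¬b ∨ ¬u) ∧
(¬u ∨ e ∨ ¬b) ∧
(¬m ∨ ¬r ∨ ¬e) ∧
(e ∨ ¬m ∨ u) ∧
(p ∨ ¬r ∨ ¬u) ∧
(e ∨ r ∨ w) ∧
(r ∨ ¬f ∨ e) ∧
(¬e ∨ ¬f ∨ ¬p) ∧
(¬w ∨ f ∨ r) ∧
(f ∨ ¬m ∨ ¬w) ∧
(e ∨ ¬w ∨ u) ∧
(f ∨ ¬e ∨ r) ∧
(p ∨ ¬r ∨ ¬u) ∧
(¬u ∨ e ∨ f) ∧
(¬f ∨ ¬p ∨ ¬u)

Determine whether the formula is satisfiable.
Yes

Yes, the formula is satisfiable.

One satisfying assignment is: u=False, e=False, f=False, w=False, r=True, p=False, m=False, b=False

Verification: With this assignment, all 28 clauses evaluate to true.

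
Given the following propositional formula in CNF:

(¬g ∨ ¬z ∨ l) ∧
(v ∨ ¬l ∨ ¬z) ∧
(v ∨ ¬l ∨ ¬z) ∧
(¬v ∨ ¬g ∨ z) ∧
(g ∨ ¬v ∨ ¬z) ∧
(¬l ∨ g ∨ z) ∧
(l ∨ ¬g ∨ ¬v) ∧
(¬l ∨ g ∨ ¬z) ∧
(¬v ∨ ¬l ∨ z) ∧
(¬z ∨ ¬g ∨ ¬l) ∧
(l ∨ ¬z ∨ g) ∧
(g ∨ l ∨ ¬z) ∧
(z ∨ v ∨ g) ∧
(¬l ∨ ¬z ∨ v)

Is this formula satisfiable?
Yes

Yes, the formula is satisfiable.

One satisfying assignment is: z=False, v=False, g=True, l=False

Verification: With this assignment, all 14 clauses evaluate to true.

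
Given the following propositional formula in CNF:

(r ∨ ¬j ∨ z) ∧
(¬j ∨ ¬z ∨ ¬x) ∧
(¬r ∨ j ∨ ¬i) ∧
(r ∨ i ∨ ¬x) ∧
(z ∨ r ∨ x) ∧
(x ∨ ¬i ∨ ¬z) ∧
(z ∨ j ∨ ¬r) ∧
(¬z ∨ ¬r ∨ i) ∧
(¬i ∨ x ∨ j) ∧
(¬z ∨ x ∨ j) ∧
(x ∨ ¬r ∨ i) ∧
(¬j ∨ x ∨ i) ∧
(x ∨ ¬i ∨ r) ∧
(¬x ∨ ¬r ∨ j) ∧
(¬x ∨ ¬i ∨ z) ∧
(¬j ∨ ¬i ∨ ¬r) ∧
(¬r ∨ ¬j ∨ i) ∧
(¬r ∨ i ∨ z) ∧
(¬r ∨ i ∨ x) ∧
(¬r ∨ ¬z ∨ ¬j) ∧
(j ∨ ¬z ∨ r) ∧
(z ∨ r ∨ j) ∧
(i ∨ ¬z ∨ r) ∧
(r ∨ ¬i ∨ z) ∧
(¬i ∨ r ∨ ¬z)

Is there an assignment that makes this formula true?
No

No, the formula is not satisfiable.

No assignment of truth values to the variables can make all 25 clauses true simultaneously.

The formula is UNSAT (unsatisfiable).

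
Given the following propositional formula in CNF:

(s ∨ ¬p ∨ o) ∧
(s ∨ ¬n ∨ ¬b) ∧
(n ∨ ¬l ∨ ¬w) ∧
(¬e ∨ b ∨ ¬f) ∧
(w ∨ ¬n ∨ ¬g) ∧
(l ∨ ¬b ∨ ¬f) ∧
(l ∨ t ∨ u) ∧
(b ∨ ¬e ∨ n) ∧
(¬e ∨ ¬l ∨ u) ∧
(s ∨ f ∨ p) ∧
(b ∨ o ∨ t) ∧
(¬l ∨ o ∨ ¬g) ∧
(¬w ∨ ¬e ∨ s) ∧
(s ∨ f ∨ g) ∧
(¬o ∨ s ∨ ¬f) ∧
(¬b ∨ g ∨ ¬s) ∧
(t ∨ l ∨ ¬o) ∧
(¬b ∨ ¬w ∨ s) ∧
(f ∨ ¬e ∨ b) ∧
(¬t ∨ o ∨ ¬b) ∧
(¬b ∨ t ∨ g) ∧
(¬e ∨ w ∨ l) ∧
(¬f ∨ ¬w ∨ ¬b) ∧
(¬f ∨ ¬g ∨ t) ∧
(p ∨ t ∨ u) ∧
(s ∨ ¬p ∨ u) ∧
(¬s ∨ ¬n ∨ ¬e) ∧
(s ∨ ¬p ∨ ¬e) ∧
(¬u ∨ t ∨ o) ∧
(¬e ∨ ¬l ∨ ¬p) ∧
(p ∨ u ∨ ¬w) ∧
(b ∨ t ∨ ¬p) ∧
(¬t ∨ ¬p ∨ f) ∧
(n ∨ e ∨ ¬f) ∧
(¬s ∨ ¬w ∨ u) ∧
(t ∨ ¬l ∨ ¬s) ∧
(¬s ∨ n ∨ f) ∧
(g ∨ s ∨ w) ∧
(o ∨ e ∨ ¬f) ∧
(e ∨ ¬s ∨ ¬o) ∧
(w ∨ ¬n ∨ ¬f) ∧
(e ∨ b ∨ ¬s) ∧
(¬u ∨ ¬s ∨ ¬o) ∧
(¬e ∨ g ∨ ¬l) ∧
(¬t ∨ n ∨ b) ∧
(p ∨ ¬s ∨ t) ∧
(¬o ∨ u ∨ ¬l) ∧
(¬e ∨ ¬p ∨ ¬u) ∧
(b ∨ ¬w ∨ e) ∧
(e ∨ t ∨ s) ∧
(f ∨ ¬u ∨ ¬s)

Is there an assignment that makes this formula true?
No

No, the formula is not satisfiable.

No assignment of truth values to the variables can make all 51 clauses true simultaneously.

The formula is UNSAT (unsatisfiable).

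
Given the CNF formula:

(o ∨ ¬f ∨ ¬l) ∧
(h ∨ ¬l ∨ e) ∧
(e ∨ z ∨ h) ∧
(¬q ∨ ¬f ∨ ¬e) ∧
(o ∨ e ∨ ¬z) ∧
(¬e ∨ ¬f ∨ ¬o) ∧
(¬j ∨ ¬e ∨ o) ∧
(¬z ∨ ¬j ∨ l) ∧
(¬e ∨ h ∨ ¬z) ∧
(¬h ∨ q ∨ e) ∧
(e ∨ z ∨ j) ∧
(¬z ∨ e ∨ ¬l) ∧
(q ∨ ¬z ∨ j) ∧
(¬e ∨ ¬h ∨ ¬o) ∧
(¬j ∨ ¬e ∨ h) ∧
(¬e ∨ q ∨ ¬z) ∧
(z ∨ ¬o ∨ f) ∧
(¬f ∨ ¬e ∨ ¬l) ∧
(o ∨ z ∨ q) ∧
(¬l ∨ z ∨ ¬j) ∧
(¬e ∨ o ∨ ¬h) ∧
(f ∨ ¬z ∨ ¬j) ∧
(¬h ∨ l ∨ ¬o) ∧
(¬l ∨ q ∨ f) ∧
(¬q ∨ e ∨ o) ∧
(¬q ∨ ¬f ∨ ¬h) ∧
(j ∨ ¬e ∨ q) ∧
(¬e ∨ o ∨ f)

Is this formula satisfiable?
Yes

Yes, the formula is satisfiable.

One satisfying assignment is: e=False, f=True, z=True, l=False, h=False, q=True, o=True, j=False

Verification: With this assignment, all 28 clauses evaluate to true.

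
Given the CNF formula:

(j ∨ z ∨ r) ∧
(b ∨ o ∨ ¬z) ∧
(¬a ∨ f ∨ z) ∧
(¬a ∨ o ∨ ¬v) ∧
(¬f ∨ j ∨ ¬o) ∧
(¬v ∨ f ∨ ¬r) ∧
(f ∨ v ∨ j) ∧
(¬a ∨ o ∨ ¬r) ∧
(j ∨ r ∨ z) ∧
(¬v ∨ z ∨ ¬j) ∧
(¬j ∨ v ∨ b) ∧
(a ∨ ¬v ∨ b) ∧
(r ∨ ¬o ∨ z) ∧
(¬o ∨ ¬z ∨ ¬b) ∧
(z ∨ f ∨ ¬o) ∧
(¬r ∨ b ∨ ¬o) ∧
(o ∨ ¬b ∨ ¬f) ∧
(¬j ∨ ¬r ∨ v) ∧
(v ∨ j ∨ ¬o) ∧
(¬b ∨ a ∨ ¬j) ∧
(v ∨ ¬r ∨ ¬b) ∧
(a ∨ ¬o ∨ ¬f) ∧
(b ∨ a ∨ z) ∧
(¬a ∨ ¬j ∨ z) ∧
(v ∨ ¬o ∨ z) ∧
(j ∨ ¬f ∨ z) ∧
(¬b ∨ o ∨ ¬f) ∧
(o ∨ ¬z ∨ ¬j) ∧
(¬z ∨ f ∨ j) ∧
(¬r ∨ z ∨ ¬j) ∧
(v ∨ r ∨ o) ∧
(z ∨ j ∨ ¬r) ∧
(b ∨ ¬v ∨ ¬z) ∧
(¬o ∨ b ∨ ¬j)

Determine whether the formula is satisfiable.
No

No, the formula is not satisfiable.

No assignment of truth values to the variables can make all 34 clauses true simultaneously.

The formula is UNSAT (unsatisfiable).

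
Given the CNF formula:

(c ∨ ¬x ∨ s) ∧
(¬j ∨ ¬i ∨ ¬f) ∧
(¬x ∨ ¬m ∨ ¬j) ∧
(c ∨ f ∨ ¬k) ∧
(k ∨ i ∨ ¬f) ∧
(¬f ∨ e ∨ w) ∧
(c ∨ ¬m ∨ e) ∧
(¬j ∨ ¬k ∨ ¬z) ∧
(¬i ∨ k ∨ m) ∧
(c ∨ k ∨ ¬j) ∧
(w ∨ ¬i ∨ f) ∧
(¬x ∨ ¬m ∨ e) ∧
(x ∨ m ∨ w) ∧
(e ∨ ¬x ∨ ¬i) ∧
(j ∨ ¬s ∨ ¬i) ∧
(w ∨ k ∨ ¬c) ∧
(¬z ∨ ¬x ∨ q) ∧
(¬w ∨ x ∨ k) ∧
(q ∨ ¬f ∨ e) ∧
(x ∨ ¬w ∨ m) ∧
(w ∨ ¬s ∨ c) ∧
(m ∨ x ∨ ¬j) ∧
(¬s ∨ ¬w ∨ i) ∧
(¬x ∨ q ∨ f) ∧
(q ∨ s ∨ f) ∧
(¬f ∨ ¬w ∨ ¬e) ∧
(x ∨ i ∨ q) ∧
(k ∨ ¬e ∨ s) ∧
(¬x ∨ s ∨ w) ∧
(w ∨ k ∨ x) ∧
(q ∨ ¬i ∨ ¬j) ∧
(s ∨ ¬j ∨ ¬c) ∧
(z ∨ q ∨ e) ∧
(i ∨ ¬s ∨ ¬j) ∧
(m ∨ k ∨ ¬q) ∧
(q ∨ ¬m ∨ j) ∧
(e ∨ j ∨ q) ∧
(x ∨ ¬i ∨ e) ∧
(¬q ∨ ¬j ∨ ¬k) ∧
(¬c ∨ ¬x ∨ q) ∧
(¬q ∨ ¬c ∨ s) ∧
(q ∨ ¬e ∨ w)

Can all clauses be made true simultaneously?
Yes

Yes, the formula is satisfiable.

One satisfying assignment is: m=True, j=False, q=True, z=False, e=False, k=True, w=False, f=False, s=True, i=False, c=True, x=False

Verification: With this assignment, all 42 clauses evaluate to true.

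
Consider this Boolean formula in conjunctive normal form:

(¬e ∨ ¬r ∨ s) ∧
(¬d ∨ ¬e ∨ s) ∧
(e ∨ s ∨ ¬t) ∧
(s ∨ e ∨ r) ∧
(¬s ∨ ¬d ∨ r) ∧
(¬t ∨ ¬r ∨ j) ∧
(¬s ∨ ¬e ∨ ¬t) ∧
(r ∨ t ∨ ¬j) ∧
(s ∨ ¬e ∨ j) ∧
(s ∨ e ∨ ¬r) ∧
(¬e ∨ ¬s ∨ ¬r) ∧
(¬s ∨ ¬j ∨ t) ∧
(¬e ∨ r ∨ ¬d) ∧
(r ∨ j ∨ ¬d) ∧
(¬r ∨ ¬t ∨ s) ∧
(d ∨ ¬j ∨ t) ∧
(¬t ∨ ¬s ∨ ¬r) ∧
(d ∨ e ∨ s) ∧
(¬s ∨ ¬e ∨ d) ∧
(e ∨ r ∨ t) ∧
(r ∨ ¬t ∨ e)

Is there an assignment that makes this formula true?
Yes

Yes, the formula is satisfiable.

One satisfying assignment is: t=False, r=True, s=True, d=False, e=False, j=False

Verification: With this assignment, all 21 clauses evaluate to true.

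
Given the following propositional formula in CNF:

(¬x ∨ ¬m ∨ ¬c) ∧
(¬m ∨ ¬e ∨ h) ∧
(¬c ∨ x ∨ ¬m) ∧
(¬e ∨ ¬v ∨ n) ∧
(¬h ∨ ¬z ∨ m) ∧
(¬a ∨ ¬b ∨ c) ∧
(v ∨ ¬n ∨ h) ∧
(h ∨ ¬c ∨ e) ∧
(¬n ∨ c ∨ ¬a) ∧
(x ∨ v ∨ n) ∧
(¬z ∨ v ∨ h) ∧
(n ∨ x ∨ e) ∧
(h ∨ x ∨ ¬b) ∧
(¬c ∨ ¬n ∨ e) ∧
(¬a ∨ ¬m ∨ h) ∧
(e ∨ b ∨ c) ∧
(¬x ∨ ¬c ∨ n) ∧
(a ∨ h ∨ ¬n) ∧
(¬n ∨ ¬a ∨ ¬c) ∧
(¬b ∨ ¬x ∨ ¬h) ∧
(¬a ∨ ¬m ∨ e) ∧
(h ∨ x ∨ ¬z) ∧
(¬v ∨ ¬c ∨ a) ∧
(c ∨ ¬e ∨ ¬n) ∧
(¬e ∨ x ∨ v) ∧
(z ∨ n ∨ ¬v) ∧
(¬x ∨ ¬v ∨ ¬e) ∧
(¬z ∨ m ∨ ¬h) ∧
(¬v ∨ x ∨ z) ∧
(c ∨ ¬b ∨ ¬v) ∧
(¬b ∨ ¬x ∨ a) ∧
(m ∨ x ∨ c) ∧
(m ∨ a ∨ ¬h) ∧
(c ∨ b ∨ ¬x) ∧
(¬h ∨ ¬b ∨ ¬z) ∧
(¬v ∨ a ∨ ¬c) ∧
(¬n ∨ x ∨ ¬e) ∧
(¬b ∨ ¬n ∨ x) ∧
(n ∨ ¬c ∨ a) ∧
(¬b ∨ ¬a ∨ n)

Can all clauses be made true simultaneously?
No

No, the formula is not satisfiable.

No assignment of truth values to the variables can make all 40 clauses true simultaneously.

The formula is UNSAT (unsatisfiable).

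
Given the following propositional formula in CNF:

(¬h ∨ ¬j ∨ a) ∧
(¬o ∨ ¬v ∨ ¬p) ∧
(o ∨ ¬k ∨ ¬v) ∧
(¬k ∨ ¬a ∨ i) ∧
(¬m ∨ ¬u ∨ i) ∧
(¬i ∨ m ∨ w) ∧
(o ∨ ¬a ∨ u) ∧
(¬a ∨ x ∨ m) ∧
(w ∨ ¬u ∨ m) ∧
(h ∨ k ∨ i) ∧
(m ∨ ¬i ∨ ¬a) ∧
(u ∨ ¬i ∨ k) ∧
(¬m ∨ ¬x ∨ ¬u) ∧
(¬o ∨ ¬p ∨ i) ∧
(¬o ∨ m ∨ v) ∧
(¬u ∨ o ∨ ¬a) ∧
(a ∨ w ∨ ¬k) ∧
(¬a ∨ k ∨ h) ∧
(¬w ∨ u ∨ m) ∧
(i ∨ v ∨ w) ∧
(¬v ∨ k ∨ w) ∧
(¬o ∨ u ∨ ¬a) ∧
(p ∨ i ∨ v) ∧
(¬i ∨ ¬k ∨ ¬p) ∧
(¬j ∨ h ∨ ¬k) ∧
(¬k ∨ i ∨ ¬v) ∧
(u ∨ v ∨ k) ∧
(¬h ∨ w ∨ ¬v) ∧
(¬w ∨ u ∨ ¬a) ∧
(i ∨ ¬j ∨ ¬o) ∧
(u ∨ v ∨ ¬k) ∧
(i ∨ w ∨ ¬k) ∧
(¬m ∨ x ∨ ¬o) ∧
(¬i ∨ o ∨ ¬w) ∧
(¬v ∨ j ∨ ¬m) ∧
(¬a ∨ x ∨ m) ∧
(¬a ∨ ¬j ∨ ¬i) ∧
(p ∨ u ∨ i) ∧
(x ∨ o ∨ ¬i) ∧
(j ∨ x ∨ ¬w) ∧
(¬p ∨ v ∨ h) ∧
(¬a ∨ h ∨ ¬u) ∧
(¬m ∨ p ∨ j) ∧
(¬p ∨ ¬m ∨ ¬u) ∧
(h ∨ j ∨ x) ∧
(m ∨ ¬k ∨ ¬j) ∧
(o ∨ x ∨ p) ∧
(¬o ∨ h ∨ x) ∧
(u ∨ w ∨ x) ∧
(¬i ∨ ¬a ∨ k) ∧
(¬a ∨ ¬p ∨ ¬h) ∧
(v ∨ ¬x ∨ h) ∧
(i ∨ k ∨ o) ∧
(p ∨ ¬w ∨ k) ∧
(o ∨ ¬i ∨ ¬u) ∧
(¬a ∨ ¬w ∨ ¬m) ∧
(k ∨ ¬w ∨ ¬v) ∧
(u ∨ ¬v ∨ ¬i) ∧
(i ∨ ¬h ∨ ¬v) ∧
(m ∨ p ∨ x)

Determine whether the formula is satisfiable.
Yes

Yes, the formula is satisfiable.

One satisfying assignment is: w=True, p=True, a=False, m=False, v=False, h=True, o=False, x=True, k=True, u=True, i=False, j=False

Verification: With this assignment, all 60 clauses evaluate to true.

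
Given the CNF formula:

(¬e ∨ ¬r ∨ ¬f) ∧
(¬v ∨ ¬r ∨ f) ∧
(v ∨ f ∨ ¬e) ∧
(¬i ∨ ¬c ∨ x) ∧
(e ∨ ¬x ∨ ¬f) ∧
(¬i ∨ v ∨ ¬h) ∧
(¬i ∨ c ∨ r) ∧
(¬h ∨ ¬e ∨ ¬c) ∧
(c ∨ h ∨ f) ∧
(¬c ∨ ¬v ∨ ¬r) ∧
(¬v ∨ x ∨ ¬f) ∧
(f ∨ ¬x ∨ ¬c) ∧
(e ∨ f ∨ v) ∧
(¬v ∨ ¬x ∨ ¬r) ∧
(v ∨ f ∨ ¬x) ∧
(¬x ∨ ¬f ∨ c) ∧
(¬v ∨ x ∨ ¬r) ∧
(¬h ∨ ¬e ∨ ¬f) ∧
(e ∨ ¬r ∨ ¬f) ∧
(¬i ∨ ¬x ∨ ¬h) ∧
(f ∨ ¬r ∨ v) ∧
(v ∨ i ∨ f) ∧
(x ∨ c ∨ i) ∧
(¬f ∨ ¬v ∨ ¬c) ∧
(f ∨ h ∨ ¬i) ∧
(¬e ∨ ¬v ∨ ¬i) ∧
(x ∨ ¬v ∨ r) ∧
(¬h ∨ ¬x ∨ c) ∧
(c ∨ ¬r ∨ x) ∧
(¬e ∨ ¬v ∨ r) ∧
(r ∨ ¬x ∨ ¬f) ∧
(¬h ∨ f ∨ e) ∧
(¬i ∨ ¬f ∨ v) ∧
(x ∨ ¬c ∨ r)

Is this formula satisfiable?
No

No, the formula is not satisfiable.

No assignment of truth values to the variables can make all 34 clauses true simultaneously.

The formula is UNSAT (unsatisfiable).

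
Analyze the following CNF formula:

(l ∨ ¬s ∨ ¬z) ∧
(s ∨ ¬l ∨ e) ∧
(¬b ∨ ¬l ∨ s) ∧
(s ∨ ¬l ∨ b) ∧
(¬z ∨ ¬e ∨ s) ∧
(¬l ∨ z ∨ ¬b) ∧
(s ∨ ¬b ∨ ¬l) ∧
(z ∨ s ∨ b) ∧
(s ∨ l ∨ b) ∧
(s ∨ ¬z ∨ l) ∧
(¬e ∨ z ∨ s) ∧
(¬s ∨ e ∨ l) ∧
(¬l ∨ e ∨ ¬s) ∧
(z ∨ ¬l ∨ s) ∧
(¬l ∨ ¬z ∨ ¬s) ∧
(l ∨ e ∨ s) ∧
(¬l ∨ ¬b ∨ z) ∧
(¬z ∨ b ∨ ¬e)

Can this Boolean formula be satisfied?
Yes

Yes, the formula is satisfiable.

One satisfying assignment is: b=False, z=False, l=False, s=True, e=True

Verification: With this assignment, all 18 clauses evaluate to true.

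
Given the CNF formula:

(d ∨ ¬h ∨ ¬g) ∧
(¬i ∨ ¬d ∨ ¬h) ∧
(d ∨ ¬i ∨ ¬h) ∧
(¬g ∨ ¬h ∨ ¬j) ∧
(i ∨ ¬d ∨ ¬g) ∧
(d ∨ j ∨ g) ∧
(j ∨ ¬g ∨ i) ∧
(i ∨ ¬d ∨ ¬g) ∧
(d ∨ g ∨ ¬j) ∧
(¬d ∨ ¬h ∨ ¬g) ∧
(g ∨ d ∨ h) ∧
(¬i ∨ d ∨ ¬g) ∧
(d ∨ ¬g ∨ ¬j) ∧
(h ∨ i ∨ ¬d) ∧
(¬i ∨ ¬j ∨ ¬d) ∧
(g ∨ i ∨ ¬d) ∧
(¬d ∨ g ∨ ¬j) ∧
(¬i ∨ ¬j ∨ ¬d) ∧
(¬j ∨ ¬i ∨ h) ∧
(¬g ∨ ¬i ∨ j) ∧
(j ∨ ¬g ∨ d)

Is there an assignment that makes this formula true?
Yes

Yes, the formula is satisfiable.

One satisfying assignment is: i=True, g=False, j=False, d=True, h=False

Verification: With this assignment, all 21 clauses evaluate to true.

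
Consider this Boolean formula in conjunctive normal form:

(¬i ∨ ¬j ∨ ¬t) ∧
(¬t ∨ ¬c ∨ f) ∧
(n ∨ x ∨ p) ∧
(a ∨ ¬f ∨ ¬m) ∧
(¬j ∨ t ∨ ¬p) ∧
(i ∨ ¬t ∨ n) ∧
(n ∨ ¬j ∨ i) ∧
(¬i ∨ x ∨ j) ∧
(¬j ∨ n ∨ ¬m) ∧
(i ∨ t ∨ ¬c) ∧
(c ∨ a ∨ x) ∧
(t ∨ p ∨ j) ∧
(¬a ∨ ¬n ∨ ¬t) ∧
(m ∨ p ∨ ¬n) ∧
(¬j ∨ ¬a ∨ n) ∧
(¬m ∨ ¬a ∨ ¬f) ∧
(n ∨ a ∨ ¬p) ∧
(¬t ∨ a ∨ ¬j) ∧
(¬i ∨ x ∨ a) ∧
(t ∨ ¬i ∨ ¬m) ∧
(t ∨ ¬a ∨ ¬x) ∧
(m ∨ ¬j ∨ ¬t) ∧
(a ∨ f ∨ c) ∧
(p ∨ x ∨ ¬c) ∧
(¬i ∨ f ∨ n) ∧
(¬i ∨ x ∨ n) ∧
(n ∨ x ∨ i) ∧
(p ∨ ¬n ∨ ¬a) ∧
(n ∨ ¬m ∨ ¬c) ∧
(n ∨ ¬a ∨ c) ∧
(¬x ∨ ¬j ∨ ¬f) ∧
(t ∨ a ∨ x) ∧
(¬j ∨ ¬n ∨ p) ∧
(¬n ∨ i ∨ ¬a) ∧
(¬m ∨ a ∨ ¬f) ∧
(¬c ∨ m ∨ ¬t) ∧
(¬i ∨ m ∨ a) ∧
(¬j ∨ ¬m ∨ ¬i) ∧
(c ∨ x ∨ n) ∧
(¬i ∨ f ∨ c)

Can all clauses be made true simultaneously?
Yes

Yes, the formula is satisfiable.

One satisfying assignment is: m=False, x=True, f=True, i=False, a=False, p=True, t=True, n=True, j=False, c=False

Verification: With this assignment, all 40 clauses evaluate to true.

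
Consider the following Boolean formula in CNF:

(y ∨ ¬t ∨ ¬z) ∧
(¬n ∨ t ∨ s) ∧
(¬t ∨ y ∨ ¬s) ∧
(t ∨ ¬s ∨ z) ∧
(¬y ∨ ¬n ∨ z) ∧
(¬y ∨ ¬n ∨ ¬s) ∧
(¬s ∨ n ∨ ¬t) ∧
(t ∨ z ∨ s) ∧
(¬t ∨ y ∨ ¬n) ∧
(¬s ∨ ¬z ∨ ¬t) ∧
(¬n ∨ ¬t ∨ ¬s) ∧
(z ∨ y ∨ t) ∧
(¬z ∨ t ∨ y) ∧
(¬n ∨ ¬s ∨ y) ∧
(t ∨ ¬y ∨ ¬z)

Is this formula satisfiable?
Yes

Yes, the formula is satisfiable.

One satisfying assignment is: n=False, z=False, y=False, s=False, t=True

Verification: With this assignment, all 15 clauses evaluate to true.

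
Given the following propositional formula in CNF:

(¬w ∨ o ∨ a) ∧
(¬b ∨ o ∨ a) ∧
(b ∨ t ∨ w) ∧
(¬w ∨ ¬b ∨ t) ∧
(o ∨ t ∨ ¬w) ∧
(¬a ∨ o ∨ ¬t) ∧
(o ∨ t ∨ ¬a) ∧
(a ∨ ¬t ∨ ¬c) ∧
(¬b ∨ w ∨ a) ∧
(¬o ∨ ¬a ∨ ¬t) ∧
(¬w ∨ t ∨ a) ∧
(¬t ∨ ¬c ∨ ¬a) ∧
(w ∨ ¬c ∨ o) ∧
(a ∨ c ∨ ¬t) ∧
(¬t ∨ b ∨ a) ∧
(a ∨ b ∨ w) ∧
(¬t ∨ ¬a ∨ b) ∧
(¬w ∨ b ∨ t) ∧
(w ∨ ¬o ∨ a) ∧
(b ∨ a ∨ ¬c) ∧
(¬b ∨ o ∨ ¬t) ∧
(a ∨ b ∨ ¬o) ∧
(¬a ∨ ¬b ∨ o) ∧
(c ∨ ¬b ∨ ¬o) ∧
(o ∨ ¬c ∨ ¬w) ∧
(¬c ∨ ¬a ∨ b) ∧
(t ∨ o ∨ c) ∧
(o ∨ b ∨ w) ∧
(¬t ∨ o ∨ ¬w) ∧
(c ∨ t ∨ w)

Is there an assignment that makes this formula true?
Yes

Yes, the formula is satisfiable.

One satisfying assignment is: w=False, b=True, t=False, a=True, c=True, o=True

Verification: With this assignment, all 30 clauses evaluate to true.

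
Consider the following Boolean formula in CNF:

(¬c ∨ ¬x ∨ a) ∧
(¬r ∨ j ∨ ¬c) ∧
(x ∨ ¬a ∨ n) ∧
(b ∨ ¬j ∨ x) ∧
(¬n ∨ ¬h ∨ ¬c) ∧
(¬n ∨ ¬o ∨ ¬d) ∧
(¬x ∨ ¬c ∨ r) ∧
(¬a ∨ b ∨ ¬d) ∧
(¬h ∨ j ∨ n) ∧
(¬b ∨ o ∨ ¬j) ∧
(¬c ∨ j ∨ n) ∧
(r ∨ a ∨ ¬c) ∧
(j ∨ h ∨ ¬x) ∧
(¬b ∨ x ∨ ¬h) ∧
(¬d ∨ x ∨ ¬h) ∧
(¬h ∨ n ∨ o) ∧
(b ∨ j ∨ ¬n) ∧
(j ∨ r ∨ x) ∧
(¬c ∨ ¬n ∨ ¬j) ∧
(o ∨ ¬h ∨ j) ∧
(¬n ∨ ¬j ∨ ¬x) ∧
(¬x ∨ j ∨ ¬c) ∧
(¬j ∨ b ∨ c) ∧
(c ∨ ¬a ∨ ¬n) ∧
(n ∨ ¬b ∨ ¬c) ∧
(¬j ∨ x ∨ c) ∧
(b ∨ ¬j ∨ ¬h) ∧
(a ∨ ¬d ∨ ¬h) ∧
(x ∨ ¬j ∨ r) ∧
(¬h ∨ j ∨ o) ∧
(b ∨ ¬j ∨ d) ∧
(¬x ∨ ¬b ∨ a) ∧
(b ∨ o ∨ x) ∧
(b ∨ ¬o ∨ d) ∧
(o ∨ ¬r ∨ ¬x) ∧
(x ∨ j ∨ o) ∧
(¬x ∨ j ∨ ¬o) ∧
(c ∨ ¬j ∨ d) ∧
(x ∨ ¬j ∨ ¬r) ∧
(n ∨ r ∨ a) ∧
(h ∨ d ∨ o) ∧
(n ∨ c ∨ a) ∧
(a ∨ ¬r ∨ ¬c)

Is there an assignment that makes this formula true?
Yes

Yes, the formula is satisfiable.

One satisfying assignment is: o=True, r=True, d=False, j=False, n=True, a=False, c=False, x=False, b=True, h=False

Verification: With this assignment, all 43 clauses evaluate to true.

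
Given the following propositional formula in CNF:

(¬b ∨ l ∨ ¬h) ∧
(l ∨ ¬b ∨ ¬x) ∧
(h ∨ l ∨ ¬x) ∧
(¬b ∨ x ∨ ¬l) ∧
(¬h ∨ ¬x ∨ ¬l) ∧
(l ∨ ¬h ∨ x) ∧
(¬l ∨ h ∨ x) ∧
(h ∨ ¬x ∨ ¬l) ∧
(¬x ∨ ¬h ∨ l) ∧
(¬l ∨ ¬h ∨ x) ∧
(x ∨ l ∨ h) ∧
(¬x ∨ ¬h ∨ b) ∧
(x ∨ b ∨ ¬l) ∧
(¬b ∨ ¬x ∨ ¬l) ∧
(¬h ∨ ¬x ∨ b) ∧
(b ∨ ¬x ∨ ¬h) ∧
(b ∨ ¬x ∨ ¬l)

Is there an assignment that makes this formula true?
No

No, the formula is not satisfiable.

No assignment of truth values to the variables can make all 17 clauses true simultaneously.

The formula is UNSAT (unsatisfiable).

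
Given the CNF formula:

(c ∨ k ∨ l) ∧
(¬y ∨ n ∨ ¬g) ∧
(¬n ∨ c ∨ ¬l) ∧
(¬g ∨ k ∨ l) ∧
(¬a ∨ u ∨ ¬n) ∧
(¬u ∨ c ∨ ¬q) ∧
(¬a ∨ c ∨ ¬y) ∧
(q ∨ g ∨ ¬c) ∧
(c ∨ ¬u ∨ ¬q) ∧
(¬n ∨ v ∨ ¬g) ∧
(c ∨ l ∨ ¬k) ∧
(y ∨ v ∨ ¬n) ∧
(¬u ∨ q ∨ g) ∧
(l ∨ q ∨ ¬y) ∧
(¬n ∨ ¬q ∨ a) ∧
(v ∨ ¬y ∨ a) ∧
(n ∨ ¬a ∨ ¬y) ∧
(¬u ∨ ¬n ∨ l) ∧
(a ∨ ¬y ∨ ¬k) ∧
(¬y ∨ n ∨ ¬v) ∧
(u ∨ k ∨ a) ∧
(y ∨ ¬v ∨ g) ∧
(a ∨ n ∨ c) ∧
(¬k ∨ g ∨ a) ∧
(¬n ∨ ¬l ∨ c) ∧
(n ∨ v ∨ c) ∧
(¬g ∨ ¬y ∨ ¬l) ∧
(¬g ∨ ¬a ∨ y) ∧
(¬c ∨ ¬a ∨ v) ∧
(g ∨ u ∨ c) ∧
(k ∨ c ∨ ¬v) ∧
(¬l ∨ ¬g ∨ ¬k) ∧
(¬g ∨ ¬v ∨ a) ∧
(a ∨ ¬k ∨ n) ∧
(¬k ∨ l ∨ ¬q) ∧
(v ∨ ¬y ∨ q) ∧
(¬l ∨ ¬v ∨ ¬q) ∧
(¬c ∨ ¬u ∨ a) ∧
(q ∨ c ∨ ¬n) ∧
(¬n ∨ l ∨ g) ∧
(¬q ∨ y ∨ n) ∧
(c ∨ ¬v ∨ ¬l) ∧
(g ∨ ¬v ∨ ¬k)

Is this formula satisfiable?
No

No, the formula is not satisfiable.

No assignment of truth values to the variables can make all 43 clauses true simultaneously.

The formula is UNSAT (unsatisfiable).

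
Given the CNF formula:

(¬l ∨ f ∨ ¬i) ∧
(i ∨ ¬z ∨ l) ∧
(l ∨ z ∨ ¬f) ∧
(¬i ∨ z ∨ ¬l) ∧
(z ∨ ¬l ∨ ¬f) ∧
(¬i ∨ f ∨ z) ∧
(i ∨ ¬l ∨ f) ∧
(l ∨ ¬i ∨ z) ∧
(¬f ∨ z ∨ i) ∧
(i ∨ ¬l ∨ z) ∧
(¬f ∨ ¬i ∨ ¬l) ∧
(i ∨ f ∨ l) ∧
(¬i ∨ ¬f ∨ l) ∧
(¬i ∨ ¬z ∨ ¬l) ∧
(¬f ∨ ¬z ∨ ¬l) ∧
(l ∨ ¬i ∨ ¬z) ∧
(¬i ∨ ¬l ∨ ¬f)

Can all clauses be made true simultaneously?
No

No, the formula is not satisfiable.

No assignment of truth values to the variables can make all 17 clauses true simultaneously.

The formula is UNSAT (unsatisfiable).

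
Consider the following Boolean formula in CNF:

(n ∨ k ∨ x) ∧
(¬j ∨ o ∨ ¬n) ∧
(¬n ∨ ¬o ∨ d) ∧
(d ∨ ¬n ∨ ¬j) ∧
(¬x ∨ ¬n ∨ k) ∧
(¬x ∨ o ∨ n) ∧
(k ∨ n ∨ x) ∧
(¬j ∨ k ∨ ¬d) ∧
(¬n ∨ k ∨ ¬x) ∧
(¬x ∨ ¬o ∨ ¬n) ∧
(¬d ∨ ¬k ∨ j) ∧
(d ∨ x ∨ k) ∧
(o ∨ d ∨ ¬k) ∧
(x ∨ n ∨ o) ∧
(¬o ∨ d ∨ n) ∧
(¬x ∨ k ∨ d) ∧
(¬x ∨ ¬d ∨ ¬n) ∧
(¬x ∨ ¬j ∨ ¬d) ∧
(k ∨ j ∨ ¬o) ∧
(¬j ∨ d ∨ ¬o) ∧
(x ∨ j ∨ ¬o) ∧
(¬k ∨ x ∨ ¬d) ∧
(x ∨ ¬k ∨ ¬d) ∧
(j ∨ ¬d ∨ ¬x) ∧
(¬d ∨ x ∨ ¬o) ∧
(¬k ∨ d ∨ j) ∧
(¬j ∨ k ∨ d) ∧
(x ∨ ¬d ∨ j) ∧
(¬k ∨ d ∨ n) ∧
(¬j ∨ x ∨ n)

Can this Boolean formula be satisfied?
No

No, the formula is not satisfiable.

No assignment of truth values to the variables can make all 30 clauses true simultaneously.

The formula is UNSAT (unsatisfiable).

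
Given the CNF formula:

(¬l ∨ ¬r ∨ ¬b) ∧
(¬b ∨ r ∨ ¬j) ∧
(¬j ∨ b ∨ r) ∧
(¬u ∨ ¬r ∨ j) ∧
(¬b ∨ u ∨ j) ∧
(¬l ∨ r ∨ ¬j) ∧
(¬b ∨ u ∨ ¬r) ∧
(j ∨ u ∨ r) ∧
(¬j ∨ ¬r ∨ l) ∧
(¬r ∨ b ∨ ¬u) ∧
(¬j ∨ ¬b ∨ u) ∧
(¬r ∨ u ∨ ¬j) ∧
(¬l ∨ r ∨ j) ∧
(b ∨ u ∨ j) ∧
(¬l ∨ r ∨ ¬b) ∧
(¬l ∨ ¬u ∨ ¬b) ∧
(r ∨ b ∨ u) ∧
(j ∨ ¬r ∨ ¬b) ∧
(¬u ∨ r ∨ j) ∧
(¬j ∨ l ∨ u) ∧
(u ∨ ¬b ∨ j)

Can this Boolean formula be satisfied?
No

No, the formula is not satisfiable.

No assignment of truth values to the variables can make all 21 clauses true simultaneously.

The formula is UNSAT (unsatisfiable).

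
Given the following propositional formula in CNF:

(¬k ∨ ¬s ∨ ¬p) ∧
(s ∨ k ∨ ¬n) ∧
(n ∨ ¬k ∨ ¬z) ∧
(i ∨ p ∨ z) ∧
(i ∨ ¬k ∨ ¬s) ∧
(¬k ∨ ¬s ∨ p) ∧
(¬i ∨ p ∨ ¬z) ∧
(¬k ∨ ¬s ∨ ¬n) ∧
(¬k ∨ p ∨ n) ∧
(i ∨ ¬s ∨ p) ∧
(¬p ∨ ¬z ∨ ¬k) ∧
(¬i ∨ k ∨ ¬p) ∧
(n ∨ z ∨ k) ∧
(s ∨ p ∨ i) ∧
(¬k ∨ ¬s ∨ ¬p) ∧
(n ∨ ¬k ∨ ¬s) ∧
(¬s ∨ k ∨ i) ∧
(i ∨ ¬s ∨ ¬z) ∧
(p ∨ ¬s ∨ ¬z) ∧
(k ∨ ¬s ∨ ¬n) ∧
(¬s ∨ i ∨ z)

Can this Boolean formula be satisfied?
Yes

Yes, the formula is satisfiable.

One satisfying assignment is: p=True, n=False, i=False, k=True, s=False, z=False

Verification: With this assignment, all 21 clauses evaluate to true.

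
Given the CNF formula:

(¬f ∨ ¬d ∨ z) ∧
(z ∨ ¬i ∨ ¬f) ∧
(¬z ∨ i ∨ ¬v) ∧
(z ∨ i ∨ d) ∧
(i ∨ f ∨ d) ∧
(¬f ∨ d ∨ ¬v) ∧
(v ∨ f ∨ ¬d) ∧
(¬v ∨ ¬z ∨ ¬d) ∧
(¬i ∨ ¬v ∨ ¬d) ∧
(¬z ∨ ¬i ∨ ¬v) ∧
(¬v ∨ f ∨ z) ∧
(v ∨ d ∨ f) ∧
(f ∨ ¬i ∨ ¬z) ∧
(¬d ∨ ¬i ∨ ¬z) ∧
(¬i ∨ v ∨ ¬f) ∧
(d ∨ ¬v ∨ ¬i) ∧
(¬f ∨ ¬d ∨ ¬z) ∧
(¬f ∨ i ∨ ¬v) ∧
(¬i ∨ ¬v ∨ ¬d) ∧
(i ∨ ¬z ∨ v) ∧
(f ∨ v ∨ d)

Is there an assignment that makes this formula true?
No

No, the formula is not satisfiable.

No assignment of truth values to the variables can make all 21 clauses true simultaneously.

The formula is UNSAT (unsatisfiable).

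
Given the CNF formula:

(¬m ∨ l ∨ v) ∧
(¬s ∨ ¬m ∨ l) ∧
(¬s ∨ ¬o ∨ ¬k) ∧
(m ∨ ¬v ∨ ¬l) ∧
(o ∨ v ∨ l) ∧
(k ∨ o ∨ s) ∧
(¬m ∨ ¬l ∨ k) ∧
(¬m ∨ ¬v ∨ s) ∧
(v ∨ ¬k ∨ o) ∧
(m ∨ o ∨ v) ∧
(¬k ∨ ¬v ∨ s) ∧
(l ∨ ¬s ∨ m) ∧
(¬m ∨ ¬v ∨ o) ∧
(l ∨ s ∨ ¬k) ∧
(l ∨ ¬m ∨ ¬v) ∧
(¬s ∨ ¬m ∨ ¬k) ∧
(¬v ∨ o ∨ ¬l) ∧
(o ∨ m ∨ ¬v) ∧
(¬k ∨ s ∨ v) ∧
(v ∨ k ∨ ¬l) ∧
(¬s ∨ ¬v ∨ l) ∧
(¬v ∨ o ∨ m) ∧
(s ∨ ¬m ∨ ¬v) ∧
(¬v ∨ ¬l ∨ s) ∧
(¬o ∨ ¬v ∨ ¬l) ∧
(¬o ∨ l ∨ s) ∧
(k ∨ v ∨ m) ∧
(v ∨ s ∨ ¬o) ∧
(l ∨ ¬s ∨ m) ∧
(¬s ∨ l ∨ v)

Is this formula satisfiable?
No

No, the formula is not satisfiable.

No assignment of truth values to the variables can make all 30 clauses true simultaneously.

The formula is UNSAT (unsatisfiable).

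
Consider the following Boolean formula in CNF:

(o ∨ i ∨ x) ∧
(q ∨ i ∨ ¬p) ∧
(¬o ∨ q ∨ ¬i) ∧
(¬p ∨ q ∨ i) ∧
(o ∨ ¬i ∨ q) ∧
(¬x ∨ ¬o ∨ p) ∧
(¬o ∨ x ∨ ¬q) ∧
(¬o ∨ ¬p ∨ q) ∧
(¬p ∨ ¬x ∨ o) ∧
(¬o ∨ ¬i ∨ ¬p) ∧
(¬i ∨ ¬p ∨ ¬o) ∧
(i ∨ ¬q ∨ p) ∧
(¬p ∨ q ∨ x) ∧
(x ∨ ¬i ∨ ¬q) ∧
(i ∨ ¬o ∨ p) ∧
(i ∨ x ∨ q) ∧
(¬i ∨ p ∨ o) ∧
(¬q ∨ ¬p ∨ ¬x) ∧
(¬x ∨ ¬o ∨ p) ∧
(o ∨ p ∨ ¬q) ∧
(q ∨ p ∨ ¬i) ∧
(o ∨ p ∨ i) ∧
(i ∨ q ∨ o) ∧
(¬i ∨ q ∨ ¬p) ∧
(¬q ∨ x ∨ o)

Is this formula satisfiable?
No

No, the formula is not satisfiable.

No assignment of truth values to the variables can make all 25 clauses true simultaneously.

The formula is UNSAT (unsatisfiable).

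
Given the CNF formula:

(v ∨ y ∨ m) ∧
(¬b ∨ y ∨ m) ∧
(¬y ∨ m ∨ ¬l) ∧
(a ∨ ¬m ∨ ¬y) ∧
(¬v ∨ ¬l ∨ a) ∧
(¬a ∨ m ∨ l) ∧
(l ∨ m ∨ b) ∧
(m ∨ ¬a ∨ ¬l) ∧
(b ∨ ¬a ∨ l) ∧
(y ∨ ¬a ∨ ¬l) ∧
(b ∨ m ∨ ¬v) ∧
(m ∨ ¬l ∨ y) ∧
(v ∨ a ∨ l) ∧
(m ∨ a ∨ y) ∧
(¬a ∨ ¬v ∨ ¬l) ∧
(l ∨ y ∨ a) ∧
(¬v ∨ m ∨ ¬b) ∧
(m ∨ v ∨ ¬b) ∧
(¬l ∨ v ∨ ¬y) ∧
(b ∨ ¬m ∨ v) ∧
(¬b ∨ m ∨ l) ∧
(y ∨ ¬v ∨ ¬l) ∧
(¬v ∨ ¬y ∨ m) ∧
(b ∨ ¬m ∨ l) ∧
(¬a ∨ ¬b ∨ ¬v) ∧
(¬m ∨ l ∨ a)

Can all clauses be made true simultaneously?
Yes

Yes, the formula is satisfiable.

One satisfying assignment is: b=True, l=False, y=False, a=True, v=False, m=True

Verification: With this assignment, all 26 clauses evaluate to true.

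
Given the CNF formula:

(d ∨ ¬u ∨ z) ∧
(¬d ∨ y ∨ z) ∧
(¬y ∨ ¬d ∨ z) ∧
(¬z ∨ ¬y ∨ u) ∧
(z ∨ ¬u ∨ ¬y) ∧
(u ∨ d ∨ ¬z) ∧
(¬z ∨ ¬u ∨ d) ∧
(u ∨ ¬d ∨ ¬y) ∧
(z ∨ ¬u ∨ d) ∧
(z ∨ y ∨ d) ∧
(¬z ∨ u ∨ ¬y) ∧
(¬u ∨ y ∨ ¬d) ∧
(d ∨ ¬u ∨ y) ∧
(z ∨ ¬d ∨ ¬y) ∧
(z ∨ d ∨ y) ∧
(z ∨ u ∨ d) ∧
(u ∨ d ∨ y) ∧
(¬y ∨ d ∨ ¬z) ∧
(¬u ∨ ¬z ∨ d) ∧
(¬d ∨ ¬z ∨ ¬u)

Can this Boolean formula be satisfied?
Yes

Yes, the formula is satisfiable.

One satisfying assignment is: y=False, z=True, u=False, d=True

Verification: With this assignment, all 20 clauses evaluate to true.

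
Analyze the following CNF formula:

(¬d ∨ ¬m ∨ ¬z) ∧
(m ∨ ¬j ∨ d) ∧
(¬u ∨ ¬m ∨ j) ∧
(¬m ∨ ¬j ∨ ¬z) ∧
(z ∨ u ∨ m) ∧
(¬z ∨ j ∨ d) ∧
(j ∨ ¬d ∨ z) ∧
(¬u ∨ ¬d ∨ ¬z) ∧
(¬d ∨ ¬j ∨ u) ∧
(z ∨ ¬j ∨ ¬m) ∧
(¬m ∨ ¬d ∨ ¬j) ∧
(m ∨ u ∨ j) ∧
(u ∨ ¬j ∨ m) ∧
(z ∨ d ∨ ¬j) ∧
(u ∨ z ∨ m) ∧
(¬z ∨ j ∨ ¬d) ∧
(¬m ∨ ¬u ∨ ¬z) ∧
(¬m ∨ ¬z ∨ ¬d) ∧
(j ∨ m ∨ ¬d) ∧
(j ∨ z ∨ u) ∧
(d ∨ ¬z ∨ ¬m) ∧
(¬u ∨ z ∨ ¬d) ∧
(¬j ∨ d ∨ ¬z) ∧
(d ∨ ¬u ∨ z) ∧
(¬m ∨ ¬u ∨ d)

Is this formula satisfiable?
No

No, the formula is not satisfiable.

No assignment of truth values to the variables can make all 25 clauses true simultaneously.

The formula is UNSAT (unsatisfiable).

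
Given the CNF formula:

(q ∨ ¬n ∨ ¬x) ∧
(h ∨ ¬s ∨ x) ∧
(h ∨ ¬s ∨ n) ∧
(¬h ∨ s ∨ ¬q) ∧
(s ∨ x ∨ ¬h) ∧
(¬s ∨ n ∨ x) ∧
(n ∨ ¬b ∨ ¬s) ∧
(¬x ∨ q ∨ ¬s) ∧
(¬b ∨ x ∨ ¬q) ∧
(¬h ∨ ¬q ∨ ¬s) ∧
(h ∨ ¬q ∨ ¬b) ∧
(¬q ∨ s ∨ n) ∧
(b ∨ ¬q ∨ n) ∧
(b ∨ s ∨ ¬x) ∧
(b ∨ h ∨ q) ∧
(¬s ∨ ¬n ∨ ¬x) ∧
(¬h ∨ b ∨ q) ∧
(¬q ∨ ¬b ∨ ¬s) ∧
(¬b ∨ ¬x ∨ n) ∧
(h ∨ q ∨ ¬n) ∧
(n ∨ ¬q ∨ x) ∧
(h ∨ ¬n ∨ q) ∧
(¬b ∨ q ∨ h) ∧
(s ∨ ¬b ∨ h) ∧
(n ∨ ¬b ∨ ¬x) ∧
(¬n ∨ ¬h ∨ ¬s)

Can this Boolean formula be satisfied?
Yes

Yes, the formula is satisfiable.

One satisfying assignment is: n=True, b=False, s=False, q=True, x=False, h=False

Verification: With this assignment, all 26 clauses evaluate to true.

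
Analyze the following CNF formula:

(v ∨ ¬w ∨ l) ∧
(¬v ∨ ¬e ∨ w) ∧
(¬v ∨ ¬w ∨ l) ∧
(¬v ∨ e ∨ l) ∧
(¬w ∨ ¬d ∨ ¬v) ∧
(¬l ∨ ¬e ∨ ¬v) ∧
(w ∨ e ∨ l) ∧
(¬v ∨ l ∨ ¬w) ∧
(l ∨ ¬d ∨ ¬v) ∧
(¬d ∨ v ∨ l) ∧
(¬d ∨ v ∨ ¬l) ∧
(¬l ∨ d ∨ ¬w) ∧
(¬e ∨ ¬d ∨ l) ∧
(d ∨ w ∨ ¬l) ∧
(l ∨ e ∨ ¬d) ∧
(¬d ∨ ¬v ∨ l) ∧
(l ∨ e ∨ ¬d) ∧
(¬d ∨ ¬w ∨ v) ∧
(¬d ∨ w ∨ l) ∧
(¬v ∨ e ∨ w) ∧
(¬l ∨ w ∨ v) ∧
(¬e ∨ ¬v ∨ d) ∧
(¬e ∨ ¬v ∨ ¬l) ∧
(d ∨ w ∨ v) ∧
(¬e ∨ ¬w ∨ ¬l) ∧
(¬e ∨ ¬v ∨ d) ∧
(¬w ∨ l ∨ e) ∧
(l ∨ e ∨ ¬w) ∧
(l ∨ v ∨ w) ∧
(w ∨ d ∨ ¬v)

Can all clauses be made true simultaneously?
No

No, the formula is not satisfiable.

No assignment of truth values to the variables can make all 30 clauses true simultaneously.

The formula is UNSAT (unsatisfiable).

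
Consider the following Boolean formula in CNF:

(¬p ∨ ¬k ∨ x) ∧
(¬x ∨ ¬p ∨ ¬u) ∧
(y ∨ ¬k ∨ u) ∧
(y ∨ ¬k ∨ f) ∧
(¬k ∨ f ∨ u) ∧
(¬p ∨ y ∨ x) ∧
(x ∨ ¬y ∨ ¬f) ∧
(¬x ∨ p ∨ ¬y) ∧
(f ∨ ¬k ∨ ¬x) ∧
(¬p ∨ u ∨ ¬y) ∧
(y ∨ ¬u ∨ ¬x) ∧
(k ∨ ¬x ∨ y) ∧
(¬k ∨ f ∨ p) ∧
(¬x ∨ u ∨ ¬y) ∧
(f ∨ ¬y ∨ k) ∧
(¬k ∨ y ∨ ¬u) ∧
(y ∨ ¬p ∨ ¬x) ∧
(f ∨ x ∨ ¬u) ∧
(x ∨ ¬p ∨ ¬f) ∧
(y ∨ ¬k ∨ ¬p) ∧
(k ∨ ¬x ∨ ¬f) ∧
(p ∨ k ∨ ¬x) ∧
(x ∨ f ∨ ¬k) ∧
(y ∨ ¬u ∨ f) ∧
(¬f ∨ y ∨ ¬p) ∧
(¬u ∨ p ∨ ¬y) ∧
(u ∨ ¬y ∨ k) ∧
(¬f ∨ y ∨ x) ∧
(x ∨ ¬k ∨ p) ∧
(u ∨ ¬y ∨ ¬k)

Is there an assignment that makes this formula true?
Yes

Yes, the formula is satisfiable.

One satisfying assignment is: f=False, p=False, x=False, y=False, u=False, k=False

Verification: With this assignment, all 30 clauses evaluate to true.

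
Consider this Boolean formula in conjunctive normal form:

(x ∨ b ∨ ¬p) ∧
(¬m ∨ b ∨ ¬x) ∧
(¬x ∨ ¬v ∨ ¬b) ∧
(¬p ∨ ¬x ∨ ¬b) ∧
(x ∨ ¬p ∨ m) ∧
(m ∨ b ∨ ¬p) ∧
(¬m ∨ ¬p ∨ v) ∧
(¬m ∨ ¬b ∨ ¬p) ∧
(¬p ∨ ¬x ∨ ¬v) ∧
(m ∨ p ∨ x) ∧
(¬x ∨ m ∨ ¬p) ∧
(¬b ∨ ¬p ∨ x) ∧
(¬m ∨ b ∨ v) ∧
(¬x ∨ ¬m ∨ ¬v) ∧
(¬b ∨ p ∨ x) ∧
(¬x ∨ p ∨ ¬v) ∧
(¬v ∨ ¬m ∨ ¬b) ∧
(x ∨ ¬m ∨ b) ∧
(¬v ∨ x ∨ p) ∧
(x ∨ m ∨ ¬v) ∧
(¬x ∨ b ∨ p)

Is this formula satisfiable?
Yes

Yes, the formula is satisfiable.

One satisfying assignment is: x=True, b=True, p=False, v=False, m=True

Verification: With this assignment, all 21 clauses evaluate to true.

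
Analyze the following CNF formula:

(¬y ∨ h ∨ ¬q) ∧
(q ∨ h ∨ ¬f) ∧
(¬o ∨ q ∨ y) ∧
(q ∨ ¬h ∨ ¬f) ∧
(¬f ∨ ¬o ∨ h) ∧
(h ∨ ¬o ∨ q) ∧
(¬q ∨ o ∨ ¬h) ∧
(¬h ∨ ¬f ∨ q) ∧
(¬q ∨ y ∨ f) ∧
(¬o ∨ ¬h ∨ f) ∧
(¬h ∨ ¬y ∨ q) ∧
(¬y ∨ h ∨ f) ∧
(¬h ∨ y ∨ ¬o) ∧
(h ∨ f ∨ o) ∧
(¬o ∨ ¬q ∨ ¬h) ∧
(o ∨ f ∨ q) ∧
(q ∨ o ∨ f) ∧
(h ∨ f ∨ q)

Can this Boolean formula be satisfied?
Yes

Yes, the formula is satisfiable.

One satisfying assignment is: o=False, y=False, f=True, h=False, q=True

Verification: With this assignment, all 18 clauses evaluate to true.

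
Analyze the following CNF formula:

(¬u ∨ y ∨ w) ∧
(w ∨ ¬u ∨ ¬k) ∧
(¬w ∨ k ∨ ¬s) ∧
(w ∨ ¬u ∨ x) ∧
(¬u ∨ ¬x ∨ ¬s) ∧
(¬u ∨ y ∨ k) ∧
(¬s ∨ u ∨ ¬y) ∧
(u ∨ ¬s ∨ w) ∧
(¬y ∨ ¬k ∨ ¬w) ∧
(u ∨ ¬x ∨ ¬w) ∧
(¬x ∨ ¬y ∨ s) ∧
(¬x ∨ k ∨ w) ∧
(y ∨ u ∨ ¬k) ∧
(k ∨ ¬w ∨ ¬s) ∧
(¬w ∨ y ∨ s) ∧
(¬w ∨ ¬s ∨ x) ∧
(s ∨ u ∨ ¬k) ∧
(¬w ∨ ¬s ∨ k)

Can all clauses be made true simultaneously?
Yes

Yes, the formula is satisfiable.

One satisfying assignment is: y=False, x=False, s=False, w=False, k=False, u=False

Verification: With this assignment, all 18 clauses evaluate to true.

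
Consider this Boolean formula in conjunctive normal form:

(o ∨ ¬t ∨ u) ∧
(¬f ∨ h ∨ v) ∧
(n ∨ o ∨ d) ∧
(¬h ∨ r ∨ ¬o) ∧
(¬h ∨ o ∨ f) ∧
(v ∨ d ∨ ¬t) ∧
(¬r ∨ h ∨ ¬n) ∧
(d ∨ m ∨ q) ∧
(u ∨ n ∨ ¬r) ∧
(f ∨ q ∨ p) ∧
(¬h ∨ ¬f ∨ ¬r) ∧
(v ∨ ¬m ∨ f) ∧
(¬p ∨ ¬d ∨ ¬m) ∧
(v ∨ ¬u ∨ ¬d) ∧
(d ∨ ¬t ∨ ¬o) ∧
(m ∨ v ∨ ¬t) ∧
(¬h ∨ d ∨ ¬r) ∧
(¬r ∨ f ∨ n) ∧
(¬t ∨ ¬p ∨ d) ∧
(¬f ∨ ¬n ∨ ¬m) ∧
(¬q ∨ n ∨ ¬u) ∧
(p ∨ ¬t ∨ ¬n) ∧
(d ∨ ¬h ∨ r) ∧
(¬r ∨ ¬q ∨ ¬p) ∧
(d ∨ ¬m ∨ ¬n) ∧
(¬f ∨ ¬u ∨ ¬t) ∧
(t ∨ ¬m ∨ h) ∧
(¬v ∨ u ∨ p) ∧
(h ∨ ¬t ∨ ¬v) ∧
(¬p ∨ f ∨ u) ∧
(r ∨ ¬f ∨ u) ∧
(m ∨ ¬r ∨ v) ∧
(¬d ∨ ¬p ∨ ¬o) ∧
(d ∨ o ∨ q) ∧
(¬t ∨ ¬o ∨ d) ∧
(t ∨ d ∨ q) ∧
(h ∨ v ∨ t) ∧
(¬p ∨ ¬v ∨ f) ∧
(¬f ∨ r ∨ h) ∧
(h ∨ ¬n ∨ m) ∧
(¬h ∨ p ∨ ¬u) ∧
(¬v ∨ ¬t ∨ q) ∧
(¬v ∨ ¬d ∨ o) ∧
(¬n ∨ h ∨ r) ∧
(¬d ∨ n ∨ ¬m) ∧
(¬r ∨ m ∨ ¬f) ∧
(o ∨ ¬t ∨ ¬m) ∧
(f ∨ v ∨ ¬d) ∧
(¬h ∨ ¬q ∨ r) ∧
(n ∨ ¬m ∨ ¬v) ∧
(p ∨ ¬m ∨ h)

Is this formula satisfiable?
No

No, the formula is not satisfiable.

No assignment of truth values to the variables can make all 51 clauses true simultaneously.

The formula is UNSAT (unsatisfiable).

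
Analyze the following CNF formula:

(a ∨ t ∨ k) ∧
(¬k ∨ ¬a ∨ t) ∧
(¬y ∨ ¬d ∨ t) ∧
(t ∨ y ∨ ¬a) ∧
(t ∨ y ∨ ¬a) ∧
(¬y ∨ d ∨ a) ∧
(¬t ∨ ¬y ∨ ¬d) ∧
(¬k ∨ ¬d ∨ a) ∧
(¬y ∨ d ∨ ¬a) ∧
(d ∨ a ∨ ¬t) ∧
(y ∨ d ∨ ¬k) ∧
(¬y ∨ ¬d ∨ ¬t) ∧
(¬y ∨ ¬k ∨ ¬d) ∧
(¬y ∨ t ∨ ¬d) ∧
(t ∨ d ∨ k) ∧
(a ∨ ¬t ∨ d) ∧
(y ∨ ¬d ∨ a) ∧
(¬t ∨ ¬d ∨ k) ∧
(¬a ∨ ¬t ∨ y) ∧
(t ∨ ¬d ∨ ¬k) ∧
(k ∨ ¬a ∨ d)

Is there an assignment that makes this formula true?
No

No, the formula is not satisfiable.

No assignment of truth values to the variables can make all 21 clauses true simultaneously.

The formula is UNSAT (unsatisfiable).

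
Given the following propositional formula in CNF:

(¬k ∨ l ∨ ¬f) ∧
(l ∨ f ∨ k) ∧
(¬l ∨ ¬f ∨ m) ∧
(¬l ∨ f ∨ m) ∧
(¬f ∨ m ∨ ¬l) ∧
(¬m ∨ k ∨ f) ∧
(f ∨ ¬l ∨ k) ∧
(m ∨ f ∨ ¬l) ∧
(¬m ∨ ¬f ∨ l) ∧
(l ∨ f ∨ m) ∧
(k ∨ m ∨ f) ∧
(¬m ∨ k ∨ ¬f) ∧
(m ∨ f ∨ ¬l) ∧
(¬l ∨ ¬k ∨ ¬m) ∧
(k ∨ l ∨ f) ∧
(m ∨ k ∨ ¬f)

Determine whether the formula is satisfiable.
Yes

Yes, the formula is satisfiable.

One satisfying assignment is: f=False, m=True, l=False, k=True

Verification: With this assignment, all 16 clauses evaluate to true.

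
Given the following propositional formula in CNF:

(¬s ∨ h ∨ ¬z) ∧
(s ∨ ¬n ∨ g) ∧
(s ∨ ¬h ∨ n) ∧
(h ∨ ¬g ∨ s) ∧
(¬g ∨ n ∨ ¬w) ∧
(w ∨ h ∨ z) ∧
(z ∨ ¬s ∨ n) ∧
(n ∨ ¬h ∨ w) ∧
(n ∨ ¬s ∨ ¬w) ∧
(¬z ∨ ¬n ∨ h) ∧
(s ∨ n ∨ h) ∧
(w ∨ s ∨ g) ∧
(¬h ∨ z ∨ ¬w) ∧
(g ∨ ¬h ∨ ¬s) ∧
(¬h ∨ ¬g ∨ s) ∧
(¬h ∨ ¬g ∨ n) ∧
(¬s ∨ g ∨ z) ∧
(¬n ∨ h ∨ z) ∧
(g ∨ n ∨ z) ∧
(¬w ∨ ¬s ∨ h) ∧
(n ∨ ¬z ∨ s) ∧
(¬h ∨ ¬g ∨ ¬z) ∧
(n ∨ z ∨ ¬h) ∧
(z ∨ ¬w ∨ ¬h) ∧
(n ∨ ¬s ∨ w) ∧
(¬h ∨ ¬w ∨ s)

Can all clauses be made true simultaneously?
Yes

Yes, the formula is satisfiable.

One satisfying assignment is: w=False, n=True, s=True, z=False, g=True, h=True

Verification: With this assignment, all 26 clauses evaluate to true.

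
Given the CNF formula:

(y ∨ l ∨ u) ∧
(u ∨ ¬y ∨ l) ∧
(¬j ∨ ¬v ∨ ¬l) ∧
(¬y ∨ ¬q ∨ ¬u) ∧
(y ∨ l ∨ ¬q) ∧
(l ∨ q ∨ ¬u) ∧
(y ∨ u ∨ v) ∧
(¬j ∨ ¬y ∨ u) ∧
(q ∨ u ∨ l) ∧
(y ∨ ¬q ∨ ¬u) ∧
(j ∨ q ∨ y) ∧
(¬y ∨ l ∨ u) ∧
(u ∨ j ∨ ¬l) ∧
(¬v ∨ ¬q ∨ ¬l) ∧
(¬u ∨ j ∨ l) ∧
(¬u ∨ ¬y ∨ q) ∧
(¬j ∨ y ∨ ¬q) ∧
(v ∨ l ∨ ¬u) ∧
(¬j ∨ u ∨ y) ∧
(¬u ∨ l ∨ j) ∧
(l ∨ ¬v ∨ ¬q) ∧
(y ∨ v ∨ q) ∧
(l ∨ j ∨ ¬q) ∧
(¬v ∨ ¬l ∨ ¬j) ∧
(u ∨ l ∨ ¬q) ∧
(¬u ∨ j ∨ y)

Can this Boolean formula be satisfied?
No

No, the formula is not satisfiable.

No assignment of truth values to the variables can make all 26 clauses true simultaneously.

The formula is UNSAT (unsatisfiable).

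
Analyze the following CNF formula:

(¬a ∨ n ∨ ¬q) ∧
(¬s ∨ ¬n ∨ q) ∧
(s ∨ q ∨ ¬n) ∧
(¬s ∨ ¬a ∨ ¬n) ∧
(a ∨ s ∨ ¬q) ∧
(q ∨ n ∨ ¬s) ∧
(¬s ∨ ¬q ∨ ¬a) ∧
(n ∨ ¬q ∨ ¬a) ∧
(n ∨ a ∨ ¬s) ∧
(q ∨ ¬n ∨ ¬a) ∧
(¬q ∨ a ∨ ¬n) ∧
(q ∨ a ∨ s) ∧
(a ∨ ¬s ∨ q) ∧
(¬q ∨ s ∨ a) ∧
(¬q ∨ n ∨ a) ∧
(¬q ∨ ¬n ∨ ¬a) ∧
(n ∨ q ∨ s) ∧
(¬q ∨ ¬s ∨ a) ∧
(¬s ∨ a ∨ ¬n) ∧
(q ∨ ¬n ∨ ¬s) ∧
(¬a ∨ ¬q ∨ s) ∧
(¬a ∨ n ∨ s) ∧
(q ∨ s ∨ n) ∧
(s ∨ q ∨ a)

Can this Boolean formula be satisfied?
No

No, the formula is not satisfiable.

No assignment of truth values to the variables can make all 24 clauses true simultaneously.

The formula is UNSAT (unsatisfiable).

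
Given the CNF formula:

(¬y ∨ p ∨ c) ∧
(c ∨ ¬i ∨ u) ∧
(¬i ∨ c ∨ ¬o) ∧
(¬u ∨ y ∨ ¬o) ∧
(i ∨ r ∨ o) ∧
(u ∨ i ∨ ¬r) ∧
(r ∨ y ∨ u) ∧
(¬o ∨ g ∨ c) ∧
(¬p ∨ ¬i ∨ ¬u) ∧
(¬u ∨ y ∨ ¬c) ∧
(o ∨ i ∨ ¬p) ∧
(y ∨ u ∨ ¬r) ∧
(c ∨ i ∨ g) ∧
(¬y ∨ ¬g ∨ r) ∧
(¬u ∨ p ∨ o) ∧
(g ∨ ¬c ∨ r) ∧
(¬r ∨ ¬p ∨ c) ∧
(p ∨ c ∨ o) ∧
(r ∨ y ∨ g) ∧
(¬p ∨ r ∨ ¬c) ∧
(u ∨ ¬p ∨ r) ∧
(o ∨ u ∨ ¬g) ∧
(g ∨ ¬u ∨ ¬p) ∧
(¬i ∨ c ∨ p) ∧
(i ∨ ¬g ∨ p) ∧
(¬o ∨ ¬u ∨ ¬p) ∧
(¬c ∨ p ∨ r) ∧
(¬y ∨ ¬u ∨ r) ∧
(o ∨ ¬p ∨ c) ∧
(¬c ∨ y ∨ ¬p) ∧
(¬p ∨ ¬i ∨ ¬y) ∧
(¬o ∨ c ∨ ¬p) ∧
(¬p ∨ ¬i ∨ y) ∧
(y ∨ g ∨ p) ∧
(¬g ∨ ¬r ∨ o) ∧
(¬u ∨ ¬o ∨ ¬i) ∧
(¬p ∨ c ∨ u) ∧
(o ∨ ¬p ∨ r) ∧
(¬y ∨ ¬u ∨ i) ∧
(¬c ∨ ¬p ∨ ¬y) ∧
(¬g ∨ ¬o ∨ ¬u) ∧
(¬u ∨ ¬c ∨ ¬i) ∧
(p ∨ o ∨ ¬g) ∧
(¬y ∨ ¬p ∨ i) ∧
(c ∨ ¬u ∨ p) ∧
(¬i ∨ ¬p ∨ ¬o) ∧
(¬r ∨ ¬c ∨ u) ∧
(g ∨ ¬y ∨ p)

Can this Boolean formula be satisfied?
No

No, the formula is not satisfiable.

No assignment of truth values to the variables can make all 48 clauses true simultaneously.

The formula is UNSAT (unsatisfiable).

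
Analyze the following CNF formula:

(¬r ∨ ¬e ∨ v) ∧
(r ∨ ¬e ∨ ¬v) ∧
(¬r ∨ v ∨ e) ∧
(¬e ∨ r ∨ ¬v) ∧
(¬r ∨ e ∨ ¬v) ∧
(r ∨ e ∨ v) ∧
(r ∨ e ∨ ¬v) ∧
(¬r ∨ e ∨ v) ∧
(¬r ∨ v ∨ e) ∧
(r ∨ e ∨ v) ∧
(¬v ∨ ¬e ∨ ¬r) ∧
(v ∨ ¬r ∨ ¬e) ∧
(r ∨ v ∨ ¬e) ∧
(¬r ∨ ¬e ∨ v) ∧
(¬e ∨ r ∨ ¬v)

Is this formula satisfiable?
No

No, the formula is not satisfiable.

No assignment of truth values to the variables can make all 15 clauses true simultaneously.

The formula is UNSAT (unsatisfiable).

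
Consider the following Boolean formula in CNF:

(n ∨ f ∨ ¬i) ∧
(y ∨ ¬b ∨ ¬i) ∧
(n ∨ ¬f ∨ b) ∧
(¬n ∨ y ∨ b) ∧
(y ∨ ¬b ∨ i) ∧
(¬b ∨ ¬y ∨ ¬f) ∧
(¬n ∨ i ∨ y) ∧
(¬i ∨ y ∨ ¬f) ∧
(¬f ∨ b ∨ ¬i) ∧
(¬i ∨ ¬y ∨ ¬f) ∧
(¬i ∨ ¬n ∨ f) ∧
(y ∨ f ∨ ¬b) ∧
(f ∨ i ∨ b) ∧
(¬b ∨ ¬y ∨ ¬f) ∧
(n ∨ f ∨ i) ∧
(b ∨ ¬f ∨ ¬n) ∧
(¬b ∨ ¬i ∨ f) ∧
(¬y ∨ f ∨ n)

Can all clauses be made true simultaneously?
Yes

Yes, the formula is satisfiable.

One satisfying assignment is: n=True, y=True, i=False, f=False, b=True

Verification: With this assignment, all 18 clauses evaluate to true.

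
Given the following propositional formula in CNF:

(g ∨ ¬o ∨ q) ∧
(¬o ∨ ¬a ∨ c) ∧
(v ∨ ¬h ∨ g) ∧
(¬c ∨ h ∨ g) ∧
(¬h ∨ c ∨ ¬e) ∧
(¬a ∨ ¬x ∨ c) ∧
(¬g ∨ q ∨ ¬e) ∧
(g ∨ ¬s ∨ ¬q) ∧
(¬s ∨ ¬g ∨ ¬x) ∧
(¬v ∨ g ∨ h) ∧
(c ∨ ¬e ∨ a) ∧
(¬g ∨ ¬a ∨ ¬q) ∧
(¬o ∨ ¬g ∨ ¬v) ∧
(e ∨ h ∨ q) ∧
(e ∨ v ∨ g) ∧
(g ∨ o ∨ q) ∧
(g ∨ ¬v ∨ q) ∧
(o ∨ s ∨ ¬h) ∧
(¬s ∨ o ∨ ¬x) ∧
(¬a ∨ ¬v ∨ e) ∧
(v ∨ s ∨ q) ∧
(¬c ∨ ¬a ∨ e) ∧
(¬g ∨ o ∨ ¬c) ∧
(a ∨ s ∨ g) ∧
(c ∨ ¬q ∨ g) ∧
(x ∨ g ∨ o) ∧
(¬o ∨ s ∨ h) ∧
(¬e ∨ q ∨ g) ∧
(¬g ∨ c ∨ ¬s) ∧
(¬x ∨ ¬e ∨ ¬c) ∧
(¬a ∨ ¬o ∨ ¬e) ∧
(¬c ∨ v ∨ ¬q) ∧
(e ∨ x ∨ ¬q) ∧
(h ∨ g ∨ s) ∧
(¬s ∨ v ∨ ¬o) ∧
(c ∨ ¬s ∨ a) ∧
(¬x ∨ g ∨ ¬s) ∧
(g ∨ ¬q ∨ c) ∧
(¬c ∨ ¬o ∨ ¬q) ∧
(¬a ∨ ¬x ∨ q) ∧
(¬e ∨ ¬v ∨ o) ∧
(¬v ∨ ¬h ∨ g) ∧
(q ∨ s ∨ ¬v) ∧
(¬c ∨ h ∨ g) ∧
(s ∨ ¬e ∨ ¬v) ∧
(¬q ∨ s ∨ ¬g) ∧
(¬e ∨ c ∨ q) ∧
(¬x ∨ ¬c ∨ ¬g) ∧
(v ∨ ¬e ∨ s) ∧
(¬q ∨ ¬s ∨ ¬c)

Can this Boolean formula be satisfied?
No

No, the formula is not satisfiable.

No assignment of truth values to the variables can make all 50 clauses true simultaneously.

The formula is UNSAT (unsatisfiable).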